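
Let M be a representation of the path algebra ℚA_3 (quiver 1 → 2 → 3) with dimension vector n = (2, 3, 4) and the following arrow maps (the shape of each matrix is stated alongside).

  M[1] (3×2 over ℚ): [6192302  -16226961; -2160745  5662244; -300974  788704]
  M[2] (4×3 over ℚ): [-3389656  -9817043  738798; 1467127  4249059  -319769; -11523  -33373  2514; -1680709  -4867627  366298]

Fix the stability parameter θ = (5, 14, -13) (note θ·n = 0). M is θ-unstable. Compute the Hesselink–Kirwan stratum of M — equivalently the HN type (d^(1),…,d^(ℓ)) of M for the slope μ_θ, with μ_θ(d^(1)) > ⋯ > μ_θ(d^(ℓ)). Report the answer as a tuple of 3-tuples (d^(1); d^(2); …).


Barcode: M ≅ I[1,3]^2, I[2,3], I[3,3]. HN layers by μ_θ (3 steps, strictly decreasing):
  μ^(1)=2; μ^(2)=1/2; μ^(3)=-13

((2, 2, 2); (0, 1, 1); (0, 0, 1))


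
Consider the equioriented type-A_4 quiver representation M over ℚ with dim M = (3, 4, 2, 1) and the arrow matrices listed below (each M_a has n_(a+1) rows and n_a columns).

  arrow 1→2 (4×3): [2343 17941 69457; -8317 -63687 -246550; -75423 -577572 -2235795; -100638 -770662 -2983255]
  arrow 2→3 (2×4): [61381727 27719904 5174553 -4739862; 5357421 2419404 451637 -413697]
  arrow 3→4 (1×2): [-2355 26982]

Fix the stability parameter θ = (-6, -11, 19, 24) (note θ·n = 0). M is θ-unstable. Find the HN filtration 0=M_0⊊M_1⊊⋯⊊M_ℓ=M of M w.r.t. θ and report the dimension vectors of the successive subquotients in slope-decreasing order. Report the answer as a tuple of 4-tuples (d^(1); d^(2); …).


Via rank(M_{q-1}∘⋯∘M_p): M ≅ I[1,2], I[1,3], I[1,4], I[2,2].
μ_θ-semistable layers: μ^(1)=24; μ^(2)=19; μ^(3)=-17/2; μ^(4)=-11

((0, 0, 0, 1); (0, 0, 2, 0); (3, 3, 0, 0); (0, 1, 0, 0))


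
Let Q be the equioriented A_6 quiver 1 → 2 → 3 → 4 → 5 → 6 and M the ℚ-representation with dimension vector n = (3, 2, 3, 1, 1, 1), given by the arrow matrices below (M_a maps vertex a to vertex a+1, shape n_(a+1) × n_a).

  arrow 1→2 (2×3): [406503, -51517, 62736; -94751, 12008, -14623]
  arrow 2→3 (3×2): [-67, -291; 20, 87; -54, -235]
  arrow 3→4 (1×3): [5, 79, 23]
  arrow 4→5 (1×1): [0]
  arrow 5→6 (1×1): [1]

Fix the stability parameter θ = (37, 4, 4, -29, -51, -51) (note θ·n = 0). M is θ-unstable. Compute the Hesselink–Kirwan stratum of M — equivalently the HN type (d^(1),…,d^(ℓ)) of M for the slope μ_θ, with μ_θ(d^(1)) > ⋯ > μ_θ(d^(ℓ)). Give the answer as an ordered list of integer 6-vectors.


Barcode: M ≅ I[1,1], I[1,3], I[1,4], I[3,3], I[5,6]. HN layers by μ_θ (4 steps, strictly decreasing):
  μ^(1)=37; μ^(2)=15; μ^(3)=4; μ^(4)=-51

((1, 0, 0, 0, 0, 0); (1, 1, 1, 0, 0, 0); (1, 1, 2, 1, 0, 0); (0, 0, 0, 0, 1, 1))


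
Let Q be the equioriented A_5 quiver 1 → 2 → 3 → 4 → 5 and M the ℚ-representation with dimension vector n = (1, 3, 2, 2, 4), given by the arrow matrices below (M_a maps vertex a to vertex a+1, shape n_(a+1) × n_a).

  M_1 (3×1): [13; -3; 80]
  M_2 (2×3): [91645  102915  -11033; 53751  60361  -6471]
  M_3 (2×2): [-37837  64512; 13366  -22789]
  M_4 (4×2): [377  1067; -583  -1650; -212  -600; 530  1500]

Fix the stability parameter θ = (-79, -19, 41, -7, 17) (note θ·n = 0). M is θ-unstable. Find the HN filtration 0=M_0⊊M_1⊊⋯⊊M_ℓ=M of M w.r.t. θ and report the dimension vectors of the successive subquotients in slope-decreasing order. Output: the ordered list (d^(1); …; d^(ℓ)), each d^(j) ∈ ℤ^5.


Via rank(M_{q-1}∘⋯∘M_p): M ≅ I[1,2], I[2,5]^2, I[5,5]^2.
μ_θ-semistable layers: μ^(1)=17; μ^(2)=-19; μ^(3)=-79

((0, 0, 2, 2, 4); (0, 3, 0, 0, 0); (1, 0, 0, 0, 0))


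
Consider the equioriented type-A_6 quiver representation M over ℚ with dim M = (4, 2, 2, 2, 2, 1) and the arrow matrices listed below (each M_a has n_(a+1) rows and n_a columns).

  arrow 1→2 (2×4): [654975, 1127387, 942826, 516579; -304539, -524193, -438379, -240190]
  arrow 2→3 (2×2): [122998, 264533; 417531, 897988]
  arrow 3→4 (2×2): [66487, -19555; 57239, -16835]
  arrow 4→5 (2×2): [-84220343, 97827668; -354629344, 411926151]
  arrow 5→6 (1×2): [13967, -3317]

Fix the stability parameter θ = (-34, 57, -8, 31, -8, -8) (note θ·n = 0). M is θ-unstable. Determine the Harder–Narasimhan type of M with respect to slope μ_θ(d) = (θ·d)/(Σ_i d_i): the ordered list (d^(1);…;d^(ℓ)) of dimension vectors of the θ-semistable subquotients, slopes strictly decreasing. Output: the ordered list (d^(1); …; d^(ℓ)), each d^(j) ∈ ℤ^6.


Barcode: M ≅ I[1,1]^2, I[1,3], I[1,5], I[4,6]. HN layers by μ_θ (4 steps, strictly decreasing):
  μ^(1)=49/2; μ^(2)=18; μ^(3)=5; μ^(4)=-34

((0, 1, 1, 0, 0, 0); (0, 1, 1, 1, 1, 0); (0, 0, 0, 1, 1, 1); (4, 0, 0, 0, 0, 0))


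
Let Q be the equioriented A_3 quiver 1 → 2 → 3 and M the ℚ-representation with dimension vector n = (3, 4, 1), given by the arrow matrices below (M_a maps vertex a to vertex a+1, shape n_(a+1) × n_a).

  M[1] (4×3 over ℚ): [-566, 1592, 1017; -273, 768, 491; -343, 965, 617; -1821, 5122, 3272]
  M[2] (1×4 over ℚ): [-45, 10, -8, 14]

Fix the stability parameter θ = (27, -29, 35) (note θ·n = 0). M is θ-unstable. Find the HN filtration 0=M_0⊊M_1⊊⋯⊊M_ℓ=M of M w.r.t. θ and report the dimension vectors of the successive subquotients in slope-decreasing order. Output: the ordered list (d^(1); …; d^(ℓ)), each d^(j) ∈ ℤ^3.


Interval decomposition of M: I[1,2]^2, I[1,3], I[2,2].
HN type (ℓ=3): μ^(1)=35; μ^(2)=-1; μ^(3)=-29

((0, 0, 1); (3, 3, 0); (0, 1, 0))


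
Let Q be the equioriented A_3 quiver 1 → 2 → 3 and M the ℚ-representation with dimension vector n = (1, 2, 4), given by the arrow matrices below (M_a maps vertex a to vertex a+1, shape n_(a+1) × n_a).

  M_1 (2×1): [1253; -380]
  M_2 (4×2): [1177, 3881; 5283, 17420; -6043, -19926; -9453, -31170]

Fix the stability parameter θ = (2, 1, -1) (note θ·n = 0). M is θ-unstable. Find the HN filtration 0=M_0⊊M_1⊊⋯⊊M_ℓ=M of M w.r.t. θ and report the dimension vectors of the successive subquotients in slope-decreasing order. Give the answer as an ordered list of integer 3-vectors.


Interval decomposition of M: I[1,3], I[2,3], I[3,3]^2.
HN type (ℓ=3): μ^(1)=2/3; μ^(2)=0; μ^(3)=-1

((1, 1, 1); (0, 1, 1); (0, 0, 2))


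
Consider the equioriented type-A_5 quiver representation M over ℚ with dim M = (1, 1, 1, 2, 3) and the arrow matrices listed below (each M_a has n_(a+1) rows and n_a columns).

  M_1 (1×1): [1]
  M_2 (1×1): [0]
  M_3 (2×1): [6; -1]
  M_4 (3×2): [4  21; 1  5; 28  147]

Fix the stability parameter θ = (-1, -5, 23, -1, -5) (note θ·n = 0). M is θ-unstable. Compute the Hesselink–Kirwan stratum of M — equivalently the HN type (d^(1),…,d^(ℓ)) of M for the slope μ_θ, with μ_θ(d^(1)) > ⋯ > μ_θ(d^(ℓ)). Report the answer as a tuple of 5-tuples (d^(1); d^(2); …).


Via rank(M_{q-1}∘⋯∘M_p): M ≅ I[1,2], I[3,5], I[4,5], I[5,5].
μ_θ-semistable layers: μ^(1)=17/3; μ^(2)=-3; μ^(3)=-5

((0, 0, 1, 1, 1); (1, 1, 0, 1, 1); (0, 0, 0, 0, 1))


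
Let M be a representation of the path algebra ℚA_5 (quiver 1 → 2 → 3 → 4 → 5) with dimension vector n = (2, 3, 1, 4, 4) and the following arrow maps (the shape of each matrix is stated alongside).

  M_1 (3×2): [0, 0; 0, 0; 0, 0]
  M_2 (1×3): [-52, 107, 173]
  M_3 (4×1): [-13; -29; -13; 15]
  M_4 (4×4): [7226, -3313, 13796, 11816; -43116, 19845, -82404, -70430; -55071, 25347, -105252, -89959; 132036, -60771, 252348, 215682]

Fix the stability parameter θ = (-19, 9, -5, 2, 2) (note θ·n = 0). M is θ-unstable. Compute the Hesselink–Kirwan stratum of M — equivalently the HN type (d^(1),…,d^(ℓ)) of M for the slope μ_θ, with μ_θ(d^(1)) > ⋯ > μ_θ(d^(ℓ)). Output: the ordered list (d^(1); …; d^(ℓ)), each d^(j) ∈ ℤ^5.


Barcode: M ≅ I[1,1]^2, I[2,2]^2, I[2,5], I[4,4]^2, I[4,5], I[5,5]^2. HN layers by μ_θ (3 steps, strictly decreasing):
  μ^(1)=9; μ^(2)=2; μ^(3)=-19

((0, 2, 0, 0, 0); (0, 1, 1, 4, 4); (2, 0, 0, 0, 0))


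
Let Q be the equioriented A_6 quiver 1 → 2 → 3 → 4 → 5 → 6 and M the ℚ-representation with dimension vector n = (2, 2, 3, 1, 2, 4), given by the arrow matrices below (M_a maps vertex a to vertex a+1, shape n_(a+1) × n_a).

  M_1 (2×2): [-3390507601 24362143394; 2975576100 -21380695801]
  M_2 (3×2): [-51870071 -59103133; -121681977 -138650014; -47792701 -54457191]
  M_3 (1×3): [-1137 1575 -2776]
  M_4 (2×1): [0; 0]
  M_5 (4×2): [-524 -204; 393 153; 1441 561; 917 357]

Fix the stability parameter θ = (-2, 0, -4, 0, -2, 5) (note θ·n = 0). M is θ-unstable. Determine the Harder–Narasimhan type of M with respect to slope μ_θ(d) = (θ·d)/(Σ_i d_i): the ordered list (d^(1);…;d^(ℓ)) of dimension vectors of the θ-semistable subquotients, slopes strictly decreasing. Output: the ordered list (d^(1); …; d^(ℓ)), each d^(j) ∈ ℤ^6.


Barcode: M ≅ I[1,3], I[1,4], I[3,3], I[5,5], I[5,6], I[6,6]^3. HN layers by μ_θ (4 steps, strictly decreasing):
  μ^(1)=5; μ^(2)=0; μ^(3)=-2; μ^(4)=-4

((0, 0, 0, 0, 0, 4); (0, 0, 0, 1, 0, 0); (2, 2, 2, 0, 2, 0); (0, 0, 1, 0, 0, 0))


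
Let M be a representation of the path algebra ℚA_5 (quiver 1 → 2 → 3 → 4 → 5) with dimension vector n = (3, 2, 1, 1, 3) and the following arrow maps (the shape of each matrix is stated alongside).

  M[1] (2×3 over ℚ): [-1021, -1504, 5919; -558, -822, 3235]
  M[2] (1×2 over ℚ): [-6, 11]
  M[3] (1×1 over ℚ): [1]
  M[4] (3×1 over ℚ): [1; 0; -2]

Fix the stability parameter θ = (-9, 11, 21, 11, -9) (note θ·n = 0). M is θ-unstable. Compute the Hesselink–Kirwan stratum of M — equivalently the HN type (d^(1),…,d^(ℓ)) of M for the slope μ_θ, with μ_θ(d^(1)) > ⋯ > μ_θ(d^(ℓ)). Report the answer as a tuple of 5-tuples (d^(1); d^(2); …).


Barcode: M ≅ I[1,1], I[1,2], I[1,5], I[5,5]^2. HN layers by μ_θ (3 steps, strictly decreasing):
  μ^(1)=11; μ^(2)=17/2; μ^(3)=-9

((0, 1, 0, 0, 0); (0, 1, 1, 1, 1); (3, 0, 0, 0, 2))


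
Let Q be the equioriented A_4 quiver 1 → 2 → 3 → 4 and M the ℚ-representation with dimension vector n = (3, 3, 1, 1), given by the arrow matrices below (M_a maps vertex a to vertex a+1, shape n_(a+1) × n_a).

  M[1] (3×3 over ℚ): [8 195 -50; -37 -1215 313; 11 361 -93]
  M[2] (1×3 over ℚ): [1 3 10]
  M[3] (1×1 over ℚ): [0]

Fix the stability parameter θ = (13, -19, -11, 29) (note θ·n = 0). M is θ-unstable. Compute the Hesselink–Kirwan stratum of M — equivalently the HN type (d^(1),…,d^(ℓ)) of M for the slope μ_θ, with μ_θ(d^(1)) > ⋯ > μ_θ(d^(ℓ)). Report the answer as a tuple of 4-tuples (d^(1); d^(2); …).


Barcode: M ≅ I[1,2]^2, I[1,3], I[4,4]. HN layers by μ_θ (3 steps, strictly decreasing):
  μ^(1)=29; μ^(2)=-3; μ^(3)=-17/3

((0, 0, 0, 1); (2, 2, 0, 0); (1, 1, 1, 0))


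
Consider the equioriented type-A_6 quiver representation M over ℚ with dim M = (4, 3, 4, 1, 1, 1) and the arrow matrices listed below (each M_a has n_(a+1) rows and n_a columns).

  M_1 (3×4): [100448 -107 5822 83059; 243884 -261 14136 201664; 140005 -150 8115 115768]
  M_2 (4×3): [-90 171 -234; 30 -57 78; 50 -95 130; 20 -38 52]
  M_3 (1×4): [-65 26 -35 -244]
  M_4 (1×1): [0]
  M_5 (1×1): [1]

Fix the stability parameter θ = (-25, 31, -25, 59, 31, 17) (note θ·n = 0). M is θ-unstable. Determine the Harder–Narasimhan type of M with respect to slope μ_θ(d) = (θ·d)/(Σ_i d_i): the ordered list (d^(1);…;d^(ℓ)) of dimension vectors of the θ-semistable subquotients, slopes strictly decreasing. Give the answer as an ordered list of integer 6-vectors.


Interval decomposition of M: I[1,1], I[1,2]^2, I[1,3], I[3,3]^2, I[3,4], I[5,6].
HN type (ℓ=5): μ^(1)=59; μ^(2)=31; μ^(3)=24; μ^(4)=3; μ^(5)=-25

((0, 0, 0, 1, 0, 0); (0, 2, 0, 0, 0, 0); (0, 0, 0, 0, 1, 1); (0, 1, 1, 0, 0, 0); (4, 0, 3, 0, 0, 0))


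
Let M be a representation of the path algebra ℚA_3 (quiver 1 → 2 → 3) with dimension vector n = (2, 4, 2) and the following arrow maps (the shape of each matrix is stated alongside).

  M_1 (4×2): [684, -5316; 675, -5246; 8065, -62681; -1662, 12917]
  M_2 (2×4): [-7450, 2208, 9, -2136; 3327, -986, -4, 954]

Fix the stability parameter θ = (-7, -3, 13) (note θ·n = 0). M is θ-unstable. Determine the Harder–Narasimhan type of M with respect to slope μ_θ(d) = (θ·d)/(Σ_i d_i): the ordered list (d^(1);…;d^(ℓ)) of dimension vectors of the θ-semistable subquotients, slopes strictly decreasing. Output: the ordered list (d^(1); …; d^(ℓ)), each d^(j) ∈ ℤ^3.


Barcode: M ≅ I[1,3]^2, I[2,2]^2. HN layers by μ_θ (3 steps, strictly decreasing):
  μ^(1)=13; μ^(2)=-3; μ^(3)=-7

((0, 0, 2); (0, 4, 0); (2, 0, 0))


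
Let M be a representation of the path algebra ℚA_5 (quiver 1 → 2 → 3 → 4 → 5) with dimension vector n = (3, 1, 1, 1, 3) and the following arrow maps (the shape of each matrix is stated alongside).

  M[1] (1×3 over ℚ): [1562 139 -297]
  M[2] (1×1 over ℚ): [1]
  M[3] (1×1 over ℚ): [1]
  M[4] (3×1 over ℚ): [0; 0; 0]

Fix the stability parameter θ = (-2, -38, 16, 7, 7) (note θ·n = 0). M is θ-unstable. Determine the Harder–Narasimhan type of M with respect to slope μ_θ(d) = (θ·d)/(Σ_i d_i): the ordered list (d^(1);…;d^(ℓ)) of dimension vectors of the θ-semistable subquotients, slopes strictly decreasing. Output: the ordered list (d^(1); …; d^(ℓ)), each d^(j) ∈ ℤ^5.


Via rank(M_{q-1}∘⋯∘M_p): M ≅ I[1,1]^2, I[1,4], I[5,5]^3.
μ_θ-semistable layers: μ^(1)=23/2; μ^(2)=7; μ^(3)=-2; μ^(4)=-20

((0, 0, 1, 1, 0); (0, 0, 0, 0, 3); (2, 0, 0, 0, 0); (1, 1, 0, 0, 0))


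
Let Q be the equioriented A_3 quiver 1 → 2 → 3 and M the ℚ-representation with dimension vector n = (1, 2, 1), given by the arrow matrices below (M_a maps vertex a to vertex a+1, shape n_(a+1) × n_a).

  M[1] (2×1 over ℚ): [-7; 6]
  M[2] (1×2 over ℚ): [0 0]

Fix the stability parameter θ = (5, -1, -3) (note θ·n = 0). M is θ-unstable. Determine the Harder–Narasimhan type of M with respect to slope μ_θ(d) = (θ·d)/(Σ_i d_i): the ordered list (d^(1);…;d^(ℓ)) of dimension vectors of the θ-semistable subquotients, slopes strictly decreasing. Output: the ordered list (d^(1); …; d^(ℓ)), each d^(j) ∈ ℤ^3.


Via rank(M_{q-1}∘⋯∘M_p): M ≅ I[1,2], I[2,2], I[3,3].
μ_θ-semistable layers: μ^(1)=2; μ^(2)=-1; μ^(3)=-3

((1, 1, 0); (0, 1, 0); (0, 0, 1))


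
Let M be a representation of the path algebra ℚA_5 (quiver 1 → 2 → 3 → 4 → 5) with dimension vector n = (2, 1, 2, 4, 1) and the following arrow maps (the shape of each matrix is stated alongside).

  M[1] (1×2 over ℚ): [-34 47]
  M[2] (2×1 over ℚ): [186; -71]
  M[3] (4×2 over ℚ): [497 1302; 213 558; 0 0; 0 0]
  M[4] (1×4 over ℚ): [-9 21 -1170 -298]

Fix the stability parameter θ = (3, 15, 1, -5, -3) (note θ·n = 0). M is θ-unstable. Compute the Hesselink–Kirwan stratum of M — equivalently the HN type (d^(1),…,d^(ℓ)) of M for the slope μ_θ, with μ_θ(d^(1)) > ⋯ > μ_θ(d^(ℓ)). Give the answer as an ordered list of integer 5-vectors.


Via rank(M_{q-1}∘⋯∘M_p): M ≅ I[1,1], I[1,3], I[3,4], I[4,4]^2, I[4,5].
μ_θ-semistable layers: μ^(1)=8; μ^(2)=3; μ^(3)=-2; μ^(4)=-3; μ^(5)=-5

((0, 1, 1, 0, 0); (2, 0, 0, 0, 0); (0, 0, 1, 1, 0); (0, 0, 0, 0, 1); (0, 0, 0, 3, 0))


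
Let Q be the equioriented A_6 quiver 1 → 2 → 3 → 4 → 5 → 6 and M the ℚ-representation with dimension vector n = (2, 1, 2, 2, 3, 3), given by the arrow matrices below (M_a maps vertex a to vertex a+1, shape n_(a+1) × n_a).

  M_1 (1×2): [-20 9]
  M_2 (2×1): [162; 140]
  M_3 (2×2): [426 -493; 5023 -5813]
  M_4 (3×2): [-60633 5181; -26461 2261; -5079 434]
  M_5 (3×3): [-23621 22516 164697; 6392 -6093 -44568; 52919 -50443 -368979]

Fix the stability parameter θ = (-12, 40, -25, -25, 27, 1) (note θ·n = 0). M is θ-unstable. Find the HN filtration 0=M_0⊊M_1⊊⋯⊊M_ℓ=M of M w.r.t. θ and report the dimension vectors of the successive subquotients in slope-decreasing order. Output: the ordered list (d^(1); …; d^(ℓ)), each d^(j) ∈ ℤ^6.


Interval decomposition of M: I[1,1], I[1,6], I[3,6], I[5,5], I[6,6].
HN type (ℓ=6): μ^(1)=27; μ^(2)=14; μ^(3)=1; μ^(4)=-10/3; μ^(5)=-12; μ^(6)=-25

((0, 0, 0, 0, 1, 0); (0, 0, 0, 0, 2, 2); (0, 0, 0, 0, 0, 1); (0, 1, 1, 1, 0, 0); (2, 0, 0, 0, 0, 0); (0, 0, 1, 1, 0, 0))


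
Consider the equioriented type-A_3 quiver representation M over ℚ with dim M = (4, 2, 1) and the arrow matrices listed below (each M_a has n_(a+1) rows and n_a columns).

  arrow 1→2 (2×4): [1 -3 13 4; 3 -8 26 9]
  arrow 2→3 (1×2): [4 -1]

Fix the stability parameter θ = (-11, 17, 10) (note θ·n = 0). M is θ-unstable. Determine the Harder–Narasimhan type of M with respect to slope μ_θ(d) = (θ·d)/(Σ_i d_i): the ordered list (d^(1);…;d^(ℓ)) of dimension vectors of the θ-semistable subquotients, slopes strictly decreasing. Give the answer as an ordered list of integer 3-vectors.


Barcode: M ≅ I[1,1]^2, I[1,2], I[1,3]. HN layers by μ_θ (3 steps, strictly decreasing):
  μ^(1)=17; μ^(2)=27/2; μ^(3)=-11

((0, 1, 0); (0, 1, 1); (4, 0, 0))


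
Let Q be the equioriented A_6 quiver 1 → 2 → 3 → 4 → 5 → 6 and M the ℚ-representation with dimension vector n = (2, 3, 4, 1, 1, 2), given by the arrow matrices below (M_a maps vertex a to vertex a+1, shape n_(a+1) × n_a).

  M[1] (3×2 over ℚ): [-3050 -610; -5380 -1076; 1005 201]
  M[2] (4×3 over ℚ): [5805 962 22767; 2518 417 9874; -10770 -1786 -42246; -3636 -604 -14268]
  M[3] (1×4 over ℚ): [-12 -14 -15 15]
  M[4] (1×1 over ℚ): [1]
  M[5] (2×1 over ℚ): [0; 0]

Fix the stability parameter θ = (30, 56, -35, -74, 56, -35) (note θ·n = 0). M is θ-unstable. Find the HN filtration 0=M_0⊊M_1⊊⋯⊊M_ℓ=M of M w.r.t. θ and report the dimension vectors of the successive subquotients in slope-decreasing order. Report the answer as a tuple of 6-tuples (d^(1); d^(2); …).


Via rank(M_{q-1}∘⋯∘M_p): M ≅ I[1,1], I[1,5], I[2,2], I[2,3], I[3,3]^2, I[6,6]^2.
μ_θ-semistable layers: μ^(1)=56; μ^(2)=30; μ^(3)=21/2; μ^(4)=-23/4; μ^(5)=-35

((0, 1, 0, 0, 1, 0); (1, 0, 0, 0, 0, 0); (0, 1, 1, 0, 0, 0); (1, 1, 1, 1, 0, 0); (0, 0, 2, 0, 0, 2))


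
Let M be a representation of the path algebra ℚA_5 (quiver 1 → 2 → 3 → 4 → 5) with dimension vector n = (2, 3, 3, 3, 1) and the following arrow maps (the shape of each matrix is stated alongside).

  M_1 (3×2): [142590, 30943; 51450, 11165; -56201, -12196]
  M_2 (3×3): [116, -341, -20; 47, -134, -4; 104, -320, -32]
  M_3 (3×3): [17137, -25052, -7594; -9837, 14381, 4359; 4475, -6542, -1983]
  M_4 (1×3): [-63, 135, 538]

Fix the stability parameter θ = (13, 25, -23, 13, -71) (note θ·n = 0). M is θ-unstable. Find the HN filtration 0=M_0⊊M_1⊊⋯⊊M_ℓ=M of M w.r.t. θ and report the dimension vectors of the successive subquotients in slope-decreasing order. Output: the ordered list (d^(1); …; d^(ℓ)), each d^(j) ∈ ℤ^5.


Interval decomposition of M: I[1,4], I[1,5], I[2,2], I[3,4].
HN type (ℓ=5): μ^(1)=25; μ^(2)=13; μ^(3)=5; μ^(4)=-43/5; μ^(5)=-23

((0, 1, 0, 0, 0); (0, 0, 0, 2, 0); (1, 1, 1, 0, 0); (1, 1, 1, 1, 1); (0, 0, 1, 0, 0))


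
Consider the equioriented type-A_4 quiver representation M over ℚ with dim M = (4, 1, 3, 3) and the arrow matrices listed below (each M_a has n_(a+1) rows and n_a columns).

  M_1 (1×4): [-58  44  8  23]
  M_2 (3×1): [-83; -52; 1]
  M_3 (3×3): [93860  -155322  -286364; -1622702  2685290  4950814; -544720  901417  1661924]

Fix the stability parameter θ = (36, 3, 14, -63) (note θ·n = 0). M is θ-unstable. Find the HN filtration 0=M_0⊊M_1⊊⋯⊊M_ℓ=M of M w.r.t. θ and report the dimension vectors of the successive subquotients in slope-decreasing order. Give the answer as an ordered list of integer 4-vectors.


Interval decomposition of M: I[1,1]^3, I[1,3], I[3,4]^2, I[4,4].
HN type (ℓ=4): μ^(1)=36; μ^(2)=53/3; μ^(3)=-49/2; μ^(4)=-63

((3, 0, 0, 0); (1, 1, 1, 0); (0, 0, 2, 2); (0, 0, 0, 1))


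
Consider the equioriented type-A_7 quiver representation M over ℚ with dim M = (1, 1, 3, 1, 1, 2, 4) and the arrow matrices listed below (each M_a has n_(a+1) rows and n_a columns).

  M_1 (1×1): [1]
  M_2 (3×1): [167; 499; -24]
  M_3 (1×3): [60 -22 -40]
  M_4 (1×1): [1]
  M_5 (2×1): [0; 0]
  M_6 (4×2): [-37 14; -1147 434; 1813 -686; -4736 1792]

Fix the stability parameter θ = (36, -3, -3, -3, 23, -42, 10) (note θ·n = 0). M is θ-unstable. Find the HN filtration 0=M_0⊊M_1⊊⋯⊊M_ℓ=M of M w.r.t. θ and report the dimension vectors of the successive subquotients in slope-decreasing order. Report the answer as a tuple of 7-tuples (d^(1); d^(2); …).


Via rank(M_{q-1}∘⋯∘M_p): M ≅ I[1,5], I[3,3]^2, I[6,6], I[6,7], I[7,7]^3.
μ_θ-semistable layers: μ^(1)=23; μ^(2)=10; μ^(3)=27/4; μ^(4)=-3; μ^(5)=-42

((0, 0, 0, 0, 1, 0, 0); (0, 0, 0, 0, 0, 0, 4); (1, 1, 1, 1, 0, 0, 0); (0, 0, 2, 0, 0, 0, 0); (0, 0, 0, 0, 0, 2, 0))


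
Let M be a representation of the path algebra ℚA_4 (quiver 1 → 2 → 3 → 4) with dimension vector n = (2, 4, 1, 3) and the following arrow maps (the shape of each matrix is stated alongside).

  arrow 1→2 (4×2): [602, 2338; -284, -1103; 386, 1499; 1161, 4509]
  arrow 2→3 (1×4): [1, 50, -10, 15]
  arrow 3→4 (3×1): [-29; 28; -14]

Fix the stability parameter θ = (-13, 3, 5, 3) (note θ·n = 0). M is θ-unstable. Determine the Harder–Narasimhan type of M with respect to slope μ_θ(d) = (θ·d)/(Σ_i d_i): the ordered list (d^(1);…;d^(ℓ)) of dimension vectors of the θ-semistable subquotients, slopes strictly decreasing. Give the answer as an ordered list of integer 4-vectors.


Via rank(M_{q-1}∘⋯∘M_p): M ≅ I[1,2], I[1,4], I[2,2]^2, I[4,4]^2.
μ_θ-semistable layers: μ^(1)=4; μ^(2)=3; μ^(3)=-13

((0, 0, 1, 1); (0, 4, 0, 2); (2, 0, 0, 0))


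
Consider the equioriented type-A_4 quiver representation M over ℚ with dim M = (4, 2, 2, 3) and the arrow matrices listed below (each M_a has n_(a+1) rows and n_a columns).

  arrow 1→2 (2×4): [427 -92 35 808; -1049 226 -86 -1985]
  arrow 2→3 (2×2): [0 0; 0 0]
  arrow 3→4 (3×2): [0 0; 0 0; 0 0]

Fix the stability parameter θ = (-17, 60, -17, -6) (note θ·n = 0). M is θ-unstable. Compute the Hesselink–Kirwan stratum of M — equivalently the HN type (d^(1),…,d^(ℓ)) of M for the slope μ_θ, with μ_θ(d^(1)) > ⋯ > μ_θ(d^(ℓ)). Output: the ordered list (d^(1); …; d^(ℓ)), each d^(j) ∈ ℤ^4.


Interval decomposition of M: I[1,1]^2, I[1,2]^2, I[3,3]^2, I[4,4]^3.
HN type (ℓ=3): μ^(1)=60; μ^(2)=-6; μ^(3)=-17

((0, 2, 0, 0); (0, 0, 0, 3); (4, 0, 2, 0))


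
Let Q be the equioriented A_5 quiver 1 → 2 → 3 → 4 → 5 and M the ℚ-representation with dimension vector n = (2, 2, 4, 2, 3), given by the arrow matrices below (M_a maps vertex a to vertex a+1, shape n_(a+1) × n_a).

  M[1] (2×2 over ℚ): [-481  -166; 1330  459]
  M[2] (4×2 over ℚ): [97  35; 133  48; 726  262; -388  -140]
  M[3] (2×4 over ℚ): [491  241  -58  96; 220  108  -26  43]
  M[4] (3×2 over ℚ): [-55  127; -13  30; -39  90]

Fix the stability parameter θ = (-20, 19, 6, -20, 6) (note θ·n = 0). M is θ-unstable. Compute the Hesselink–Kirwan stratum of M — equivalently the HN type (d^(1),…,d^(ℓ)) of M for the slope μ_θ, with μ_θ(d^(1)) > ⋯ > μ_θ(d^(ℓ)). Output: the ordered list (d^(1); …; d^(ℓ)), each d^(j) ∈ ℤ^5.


Via rank(M_{q-1}∘⋯∘M_p): M ≅ I[1,3], I[1,5], I[3,3], I[3,5], I[5,5].
μ_θ-semistable layers: μ^(1)=25/2; μ^(2)=6; μ^(3)=5/3; μ^(4)=-7; μ^(5)=-20

((0, 1, 1, 0, 0); (0, 0, 1, 0, 3); (0, 1, 1, 1, 0); (0, 0, 1, 1, 0); (2, 0, 0, 0, 0))


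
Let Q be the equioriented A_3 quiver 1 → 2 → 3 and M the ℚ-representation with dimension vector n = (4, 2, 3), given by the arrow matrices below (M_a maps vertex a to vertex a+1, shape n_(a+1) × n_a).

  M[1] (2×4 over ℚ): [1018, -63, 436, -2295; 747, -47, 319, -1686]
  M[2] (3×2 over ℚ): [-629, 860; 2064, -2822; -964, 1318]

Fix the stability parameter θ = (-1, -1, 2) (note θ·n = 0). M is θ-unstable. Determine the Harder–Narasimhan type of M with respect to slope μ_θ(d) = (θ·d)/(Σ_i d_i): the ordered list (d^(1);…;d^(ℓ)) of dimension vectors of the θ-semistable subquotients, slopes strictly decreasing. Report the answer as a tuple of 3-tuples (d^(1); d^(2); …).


Interval decomposition of M: I[1,1]^2, I[1,3]^2, I[3,3].
HN type (ℓ=2): μ^(1)=2; μ^(2)=-1

((0, 0, 3); (4, 2, 0))


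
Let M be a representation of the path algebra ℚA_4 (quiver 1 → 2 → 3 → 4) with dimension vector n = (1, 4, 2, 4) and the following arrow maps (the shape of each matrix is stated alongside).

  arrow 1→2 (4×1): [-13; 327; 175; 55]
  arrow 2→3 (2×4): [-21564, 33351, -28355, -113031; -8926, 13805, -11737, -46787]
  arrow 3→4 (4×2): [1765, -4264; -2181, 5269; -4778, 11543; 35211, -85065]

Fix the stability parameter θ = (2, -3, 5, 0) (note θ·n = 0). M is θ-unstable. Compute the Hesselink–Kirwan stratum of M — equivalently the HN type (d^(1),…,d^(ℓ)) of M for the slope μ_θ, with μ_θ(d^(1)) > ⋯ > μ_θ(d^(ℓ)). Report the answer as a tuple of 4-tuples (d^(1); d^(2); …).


Via rank(M_{q-1}∘⋯∘M_p): M ≅ I[1,4], I[2,2]^2, I[2,4], I[4,4]^2.
μ_θ-semistable layers: μ^(1)=5/2; μ^(2)=0; μ^(3)=-1/2; μ^(4)=-3

((0, 0, 2, 2); (0, 0, 0, 2); (1, 1, 0, 0); (0, 3, 0, 0))


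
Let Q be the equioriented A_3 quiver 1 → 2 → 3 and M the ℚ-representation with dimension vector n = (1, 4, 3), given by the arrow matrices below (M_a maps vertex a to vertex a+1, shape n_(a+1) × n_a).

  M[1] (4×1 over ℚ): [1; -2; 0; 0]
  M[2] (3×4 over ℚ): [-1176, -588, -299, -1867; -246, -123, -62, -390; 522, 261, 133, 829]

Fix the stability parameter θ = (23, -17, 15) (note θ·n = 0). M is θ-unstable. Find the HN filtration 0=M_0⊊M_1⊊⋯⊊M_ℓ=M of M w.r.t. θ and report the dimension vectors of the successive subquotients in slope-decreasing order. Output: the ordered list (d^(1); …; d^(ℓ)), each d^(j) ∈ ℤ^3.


Barcode: M ≅ I[1,2], I[2,2], I[2,3]^2, I[3,3]. HN layers by μ_θ (3 steps, strictly decreasing):
  μ^(1)=15; μ^(2)=3; μ^(3)=-17

((0, 0, 3); (1, 1, 0); (0, 3, 0))


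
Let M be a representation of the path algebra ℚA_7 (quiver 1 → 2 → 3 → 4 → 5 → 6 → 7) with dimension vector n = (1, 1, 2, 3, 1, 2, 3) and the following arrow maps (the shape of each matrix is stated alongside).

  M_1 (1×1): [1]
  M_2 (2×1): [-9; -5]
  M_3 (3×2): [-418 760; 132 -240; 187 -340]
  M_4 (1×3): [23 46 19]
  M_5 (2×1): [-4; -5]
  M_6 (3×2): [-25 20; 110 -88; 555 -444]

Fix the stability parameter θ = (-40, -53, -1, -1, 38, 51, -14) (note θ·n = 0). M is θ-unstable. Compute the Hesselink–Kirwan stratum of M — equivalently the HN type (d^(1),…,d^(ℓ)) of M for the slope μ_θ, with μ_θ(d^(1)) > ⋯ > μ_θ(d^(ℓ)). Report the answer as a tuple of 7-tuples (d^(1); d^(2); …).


Interval decomposition of M: I[1,6], I[3,3], I[4,4]^2, I[6,7], I[7,7]^2.
HN type (ℓ=6): μ^(1)=51; μ^(2)=38; μ^(3)=37/2; μ^(4)=-1; μ^(5)=-14; μ^(6)=-93/2

((0, 0, 0, 0, 0, 1, 0); (0, 0, 0, 0, 1, 0, 0); (0, 0, 0, 0, 0, 1, 1); (0, 0, 2, 3, 0, 0, 0); (0, 0, 0, 0, 0, 0, 2); (1, 1, 0, 0, 0, 0, 0))


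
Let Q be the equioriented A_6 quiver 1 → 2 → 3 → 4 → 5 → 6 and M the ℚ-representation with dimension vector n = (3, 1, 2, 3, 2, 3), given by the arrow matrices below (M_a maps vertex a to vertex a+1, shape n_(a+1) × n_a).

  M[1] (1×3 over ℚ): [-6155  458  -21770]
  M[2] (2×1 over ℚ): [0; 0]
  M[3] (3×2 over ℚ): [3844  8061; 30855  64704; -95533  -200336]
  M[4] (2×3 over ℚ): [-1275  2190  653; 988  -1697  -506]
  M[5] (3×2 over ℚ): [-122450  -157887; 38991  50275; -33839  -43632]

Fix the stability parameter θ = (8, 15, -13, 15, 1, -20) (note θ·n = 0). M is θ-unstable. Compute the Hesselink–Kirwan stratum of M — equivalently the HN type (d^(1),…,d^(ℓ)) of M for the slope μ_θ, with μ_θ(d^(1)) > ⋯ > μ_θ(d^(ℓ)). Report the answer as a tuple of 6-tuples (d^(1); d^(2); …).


Via rank(M_{q-1}∘⋯∘M_p): M ≅ I[1,1]^2, I[1,2], I[3,6]^2, I[4,4], I[6,6].
μ_θ-semistable layers: μ^(1)=15; μ^(2)=8; μ^(3)=-4/3; μ^(4)=-13; μ^(5)=-20

((0, 1, 0, 1, 0, 0); (3, 0, 0, 0, 0, 0); (0, 0, 0, 2, 2, 2); (0, 0, 2, 0, 0, 0); (0, 0, 0, 0, 0, 1))


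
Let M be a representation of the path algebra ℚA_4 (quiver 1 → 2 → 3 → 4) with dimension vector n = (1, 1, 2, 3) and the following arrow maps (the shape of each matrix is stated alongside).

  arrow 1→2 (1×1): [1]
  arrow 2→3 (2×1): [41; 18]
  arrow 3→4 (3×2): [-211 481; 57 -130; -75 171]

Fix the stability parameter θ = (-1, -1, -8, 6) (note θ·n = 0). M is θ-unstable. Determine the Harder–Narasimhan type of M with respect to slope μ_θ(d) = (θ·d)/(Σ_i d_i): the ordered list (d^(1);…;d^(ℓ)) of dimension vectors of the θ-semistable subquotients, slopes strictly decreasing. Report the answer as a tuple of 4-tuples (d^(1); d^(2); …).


Interval decomposition of M: I[1,4], I[3,4], I[4,4].
HN type (ℓ=3): μ^(1)=6; μ^(2)=-10/3; μ^(3)=-8

((0, 0, 0, 3); (1, 1, 1, 0); (0, 0, 1, 0))


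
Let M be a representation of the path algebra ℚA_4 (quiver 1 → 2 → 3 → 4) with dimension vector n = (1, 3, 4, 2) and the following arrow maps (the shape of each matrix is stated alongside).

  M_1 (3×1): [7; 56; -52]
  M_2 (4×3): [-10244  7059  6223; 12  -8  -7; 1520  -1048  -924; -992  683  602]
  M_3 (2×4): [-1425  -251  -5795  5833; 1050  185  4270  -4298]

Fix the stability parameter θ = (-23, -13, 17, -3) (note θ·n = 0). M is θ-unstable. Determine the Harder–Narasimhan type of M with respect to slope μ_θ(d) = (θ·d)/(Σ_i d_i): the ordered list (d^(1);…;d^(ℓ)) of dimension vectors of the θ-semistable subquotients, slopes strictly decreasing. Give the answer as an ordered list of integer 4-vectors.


Via rank(M_{q-1}∘⋯∘M_p): M ≅ I[1,2], I[2,3], I[2,4], I[3,3], I[3,4].
μ_θ-semistable layers: μ^(1)=17; μ^(2)=7; μ^(3)=-13; μ^(4)=-23

((0, 0, 2, 0); (0, 0, 2, 2); (0, 3, 0, 0); (1, 0, 0, 0))


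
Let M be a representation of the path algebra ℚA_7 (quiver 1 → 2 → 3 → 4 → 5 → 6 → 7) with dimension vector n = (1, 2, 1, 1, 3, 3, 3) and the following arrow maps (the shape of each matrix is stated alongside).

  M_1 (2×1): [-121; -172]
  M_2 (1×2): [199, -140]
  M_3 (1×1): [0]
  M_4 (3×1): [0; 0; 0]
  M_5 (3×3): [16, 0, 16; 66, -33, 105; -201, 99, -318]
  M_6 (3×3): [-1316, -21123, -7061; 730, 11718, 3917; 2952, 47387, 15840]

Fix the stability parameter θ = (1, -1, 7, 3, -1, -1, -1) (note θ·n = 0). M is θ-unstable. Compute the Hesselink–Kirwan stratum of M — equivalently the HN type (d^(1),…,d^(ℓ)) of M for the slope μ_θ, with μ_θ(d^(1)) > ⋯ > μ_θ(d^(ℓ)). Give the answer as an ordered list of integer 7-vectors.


Interval decomposition of M: I[1,3], I[2,2], I[4,4], I[5,5], I[5,7]^2, I[6,7].
HN type (ℓ=4): μ^(1)=7; μ^(2)=3; μ^(3)=0; μ^(4)=-1

((0, 0, 1, 0, 0, 0, 0); (0, 0, 0, 1, 0, 0, 0); (1, 1, 0, 0, 0, 0, 0); (0, 1, 0, 0, 3, 3, 3))


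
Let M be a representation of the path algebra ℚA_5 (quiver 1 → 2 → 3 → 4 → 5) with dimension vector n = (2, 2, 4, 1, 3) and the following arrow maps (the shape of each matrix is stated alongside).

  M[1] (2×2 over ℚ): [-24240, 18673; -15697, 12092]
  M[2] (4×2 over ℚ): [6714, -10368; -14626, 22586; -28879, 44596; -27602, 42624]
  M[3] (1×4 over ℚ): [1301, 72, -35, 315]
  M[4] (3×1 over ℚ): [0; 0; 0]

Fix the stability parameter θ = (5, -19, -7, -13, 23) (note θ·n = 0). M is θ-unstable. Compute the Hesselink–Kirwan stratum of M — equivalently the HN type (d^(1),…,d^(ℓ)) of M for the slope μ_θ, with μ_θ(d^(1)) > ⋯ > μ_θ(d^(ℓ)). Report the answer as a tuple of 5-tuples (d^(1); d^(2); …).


Barcode: M ≅ I[1,3], I[1,4], I[3,3]^2, I[5,5]^3. HN layers by μ_θ (3 steps, strictly decreasing):
  μ^(1)=23; μ^(2)=-7; μ^(3)=-17/2

((0, 0, 0, 0, 3); (1, 1, 3, 0, 0); (1, 1, 1, 1, 0))


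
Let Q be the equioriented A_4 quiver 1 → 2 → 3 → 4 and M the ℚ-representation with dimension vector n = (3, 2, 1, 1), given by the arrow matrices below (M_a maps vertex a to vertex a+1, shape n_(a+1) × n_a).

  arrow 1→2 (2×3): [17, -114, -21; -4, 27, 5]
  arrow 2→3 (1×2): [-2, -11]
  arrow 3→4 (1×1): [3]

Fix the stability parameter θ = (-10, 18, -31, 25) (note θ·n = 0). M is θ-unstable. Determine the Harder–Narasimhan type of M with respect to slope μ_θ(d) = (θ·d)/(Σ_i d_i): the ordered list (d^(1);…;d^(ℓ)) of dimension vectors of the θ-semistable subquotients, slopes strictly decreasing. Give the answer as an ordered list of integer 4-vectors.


Via rank(M_{q-1}∘⋯∘M_p): M ≅ I[1,1], I[1,2], I[1,4].
μ_θ-semistable layers: μ^(1)=25; μ^(2)=18; μ^(3)=-13/2; μ^(4)=-10

((0, 0, 0, 1); (0, 1, 0, 0); (0, 1, 1, 0); (3, 0, 0, 0))


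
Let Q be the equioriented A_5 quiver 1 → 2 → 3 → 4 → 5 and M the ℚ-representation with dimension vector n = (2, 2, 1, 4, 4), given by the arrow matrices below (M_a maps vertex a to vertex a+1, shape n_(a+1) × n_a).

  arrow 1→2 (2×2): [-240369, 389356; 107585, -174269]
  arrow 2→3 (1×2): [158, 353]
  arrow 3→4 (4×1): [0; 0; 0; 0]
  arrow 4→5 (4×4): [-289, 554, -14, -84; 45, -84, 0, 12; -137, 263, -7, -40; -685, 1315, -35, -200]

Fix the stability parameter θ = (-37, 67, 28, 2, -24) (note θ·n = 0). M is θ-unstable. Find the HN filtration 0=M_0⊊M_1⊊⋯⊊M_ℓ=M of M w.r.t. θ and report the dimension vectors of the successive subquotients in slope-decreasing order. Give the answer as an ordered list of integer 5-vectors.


Interval decomposition of M: I[1,2], I[1,3], I[4,4]^2, I[4,5]^2, I[5,5]^2.
HN type (ℓ=6): μ^(1)=67; μ^(2)=95/2; μ^(3)=2; μ^(4)=-11; μ^(5)=-24; μ^(6)=-37

((0, 1, 0, 0, 0); (0, 1, 1, 0, 0); (0, 0, 0, 2, 0); (0, 0, 0, 2, 2); (0, 0, 0, 0, 2); (2, 0, 0, 0, 0))


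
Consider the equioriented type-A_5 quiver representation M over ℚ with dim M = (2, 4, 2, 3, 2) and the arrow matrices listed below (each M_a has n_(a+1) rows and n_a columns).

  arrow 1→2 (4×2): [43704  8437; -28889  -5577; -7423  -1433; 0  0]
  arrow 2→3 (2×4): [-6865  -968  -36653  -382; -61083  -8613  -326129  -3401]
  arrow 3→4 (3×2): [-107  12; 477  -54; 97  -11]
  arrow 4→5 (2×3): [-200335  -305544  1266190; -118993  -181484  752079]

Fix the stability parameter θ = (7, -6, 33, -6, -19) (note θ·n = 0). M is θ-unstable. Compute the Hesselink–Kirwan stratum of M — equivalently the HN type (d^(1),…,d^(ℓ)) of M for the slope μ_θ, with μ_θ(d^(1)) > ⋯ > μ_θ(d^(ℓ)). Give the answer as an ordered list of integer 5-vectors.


Via rank(M_{q-1}∘⋯∘M_p): M ≅ I[1,5]^2, I[2,2]^2, I[4,4].
μ_θ-semistable layers: μ^(1)=8/3; μ^(2)=1/2; μ^(3)=-6

((0, 0, 2, 2, 2); (2, 2, 0, 0, 0); (0, 2, 0, 1, 0))


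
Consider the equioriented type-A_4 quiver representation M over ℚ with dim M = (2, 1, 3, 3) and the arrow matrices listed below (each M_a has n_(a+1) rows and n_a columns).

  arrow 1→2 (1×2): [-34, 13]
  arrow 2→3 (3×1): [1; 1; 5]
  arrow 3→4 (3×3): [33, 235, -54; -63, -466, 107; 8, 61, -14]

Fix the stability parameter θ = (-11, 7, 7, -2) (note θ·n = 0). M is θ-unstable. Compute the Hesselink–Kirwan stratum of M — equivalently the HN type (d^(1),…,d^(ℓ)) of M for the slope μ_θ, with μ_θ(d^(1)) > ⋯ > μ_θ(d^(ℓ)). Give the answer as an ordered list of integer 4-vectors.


Barcode: M ≅ I[1,1], I[1,4], I[3,4]^2. HN layers by μ_θ (3 steps, strictly decreasing):
  μ^(1)=4; μ^(2)=5/2; μ^(3)=-11

((0, 1, 1, 1); (0, 0, 2, 2); (2, 0, 0, 0))


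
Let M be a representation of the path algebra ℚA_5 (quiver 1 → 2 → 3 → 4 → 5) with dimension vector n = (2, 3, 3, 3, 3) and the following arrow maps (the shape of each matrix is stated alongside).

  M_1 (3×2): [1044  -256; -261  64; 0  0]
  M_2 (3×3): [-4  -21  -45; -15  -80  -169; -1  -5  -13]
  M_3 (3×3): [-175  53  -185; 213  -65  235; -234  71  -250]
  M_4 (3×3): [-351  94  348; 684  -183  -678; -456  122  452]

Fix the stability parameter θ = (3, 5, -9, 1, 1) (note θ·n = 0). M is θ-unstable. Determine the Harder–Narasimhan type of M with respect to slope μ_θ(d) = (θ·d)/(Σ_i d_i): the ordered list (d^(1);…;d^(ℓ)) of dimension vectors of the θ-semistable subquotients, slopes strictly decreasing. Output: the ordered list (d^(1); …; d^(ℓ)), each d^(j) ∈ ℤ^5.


Barcode: M ≅ I[1,1], I[1,3], I[2,4], I[2,5], I[4,5], I[5,5]. HN layers by μ_θ (4 steps, strictly decreasing):
  μ^(1)=3; μ^(2)=1; μ^(3)=-1/3; μ^(4)=-2

((1, 0, 0, 0, 0); (0, 0, 0, 3, 3); (1, 1, 1, 0, 0); (0, 2, 2, 0, 0))


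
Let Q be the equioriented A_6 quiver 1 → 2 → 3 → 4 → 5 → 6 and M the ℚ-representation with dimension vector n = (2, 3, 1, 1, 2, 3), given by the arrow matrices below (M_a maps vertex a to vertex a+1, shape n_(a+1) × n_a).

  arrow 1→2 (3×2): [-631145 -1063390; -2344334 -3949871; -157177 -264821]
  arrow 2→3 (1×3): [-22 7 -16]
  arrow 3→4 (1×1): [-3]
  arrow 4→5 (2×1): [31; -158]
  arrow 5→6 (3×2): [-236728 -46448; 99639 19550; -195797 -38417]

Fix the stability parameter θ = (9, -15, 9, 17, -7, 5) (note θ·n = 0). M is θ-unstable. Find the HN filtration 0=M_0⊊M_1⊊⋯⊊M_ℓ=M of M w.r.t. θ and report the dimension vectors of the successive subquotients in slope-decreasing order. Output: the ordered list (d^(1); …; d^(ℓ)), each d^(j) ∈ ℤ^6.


Interval decomposition of M: I[1,2], I[1,6], I[2,2], I[5,6], I[6,6].
HN type (ℓ=5): μ^(1)=6; μ^(2)=5; μ^(3)=-3; μ^(4)=-7; μ^(5)=-15

((0, 0, 1, 1, 1, 1); (0, 0, 0, 0, 0, 2); (2, 2, 0, 0, 0, 0); (0, 0, 0, 0, 1, 0); (0, 1, 0, 0, 0, 0))


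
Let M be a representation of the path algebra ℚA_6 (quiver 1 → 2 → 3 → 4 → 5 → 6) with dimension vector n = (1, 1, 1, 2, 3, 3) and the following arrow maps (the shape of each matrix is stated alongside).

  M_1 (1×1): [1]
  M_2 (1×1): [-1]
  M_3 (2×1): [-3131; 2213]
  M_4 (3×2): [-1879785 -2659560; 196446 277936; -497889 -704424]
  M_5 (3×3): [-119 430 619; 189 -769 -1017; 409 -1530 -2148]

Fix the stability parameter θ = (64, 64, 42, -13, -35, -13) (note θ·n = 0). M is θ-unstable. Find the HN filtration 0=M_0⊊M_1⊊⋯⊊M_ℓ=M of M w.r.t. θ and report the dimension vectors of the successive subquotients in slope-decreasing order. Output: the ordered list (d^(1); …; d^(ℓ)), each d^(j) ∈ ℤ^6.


Barcode: M ≅ I[1,6], I[4,4], I[5,6]^2. HN layers by μ_θ (3 steps, strictly decreasing):
  μ^(1)=109/6; μ^(2)=-13; μ^(3)=-35

((1, 1, 1, 1, 1, 1); (0, 0, 0, 1, 0, 2); (0, 0, 0, 0, 2, 0))


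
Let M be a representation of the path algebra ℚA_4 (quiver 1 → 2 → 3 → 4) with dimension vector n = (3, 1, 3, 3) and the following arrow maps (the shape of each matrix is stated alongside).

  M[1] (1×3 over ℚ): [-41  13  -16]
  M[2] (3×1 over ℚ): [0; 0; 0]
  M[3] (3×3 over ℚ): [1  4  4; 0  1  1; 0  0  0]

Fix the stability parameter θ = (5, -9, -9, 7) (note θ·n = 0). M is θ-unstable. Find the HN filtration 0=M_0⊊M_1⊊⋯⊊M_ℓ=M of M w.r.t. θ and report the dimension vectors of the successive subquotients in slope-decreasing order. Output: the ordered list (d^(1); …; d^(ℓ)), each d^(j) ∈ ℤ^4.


Via rank(M_{q-1}∘⋯∘M_p): M ≅ I[1,1]^2, I[1,2], I[3,3], I[3,4]^2, I[4,4].
μ_θ-semistable layers: μ^(1)=7; μ^(2)=5; μ^(3)=-2; μ^(4)=-9

((0, 0, 0, 3); (2, 0, 0, 0); (1, 1, 0, 0); (0, 0, 3, 0))


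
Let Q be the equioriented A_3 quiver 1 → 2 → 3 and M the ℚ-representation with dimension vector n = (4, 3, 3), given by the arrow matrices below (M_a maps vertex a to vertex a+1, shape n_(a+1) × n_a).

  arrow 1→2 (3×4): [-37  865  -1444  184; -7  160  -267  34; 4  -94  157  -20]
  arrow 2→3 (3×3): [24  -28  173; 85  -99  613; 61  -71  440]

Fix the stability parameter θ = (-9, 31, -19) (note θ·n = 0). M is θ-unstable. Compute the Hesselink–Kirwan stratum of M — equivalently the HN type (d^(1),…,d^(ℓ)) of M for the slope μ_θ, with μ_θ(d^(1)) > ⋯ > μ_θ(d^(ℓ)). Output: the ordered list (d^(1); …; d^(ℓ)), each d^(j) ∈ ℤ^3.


Via rank(M_{q-1}∘⋯∘M_p): M ≅ I[1,1], I[1,2], I[1,3]^2, I[3,3].
μ_θ-semistable layers: μ^(1)=31; μ^(2)=6; μ^(3)=-9; μ^(4)=-19

((0, 1, 0); (0, 2, 2); (4, 0, 0); (0, 0, 1))
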